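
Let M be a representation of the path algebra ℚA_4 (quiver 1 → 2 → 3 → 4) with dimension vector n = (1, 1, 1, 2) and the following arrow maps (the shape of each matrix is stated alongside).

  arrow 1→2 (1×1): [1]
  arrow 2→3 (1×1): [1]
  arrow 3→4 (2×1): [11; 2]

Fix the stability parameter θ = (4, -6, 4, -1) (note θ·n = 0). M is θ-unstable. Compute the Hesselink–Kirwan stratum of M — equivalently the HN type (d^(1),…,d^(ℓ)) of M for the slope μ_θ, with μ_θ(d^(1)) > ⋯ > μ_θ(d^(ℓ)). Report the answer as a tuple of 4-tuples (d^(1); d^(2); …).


Barcode: M ≅ I[1,4], I[4,4]. HN layers by μ_θ (2 steps, strictly decreasing):
  μ^(1)=3/2; μ^(2)=-1

((0, 0, 1, 1); (1, 1, 0, 1))


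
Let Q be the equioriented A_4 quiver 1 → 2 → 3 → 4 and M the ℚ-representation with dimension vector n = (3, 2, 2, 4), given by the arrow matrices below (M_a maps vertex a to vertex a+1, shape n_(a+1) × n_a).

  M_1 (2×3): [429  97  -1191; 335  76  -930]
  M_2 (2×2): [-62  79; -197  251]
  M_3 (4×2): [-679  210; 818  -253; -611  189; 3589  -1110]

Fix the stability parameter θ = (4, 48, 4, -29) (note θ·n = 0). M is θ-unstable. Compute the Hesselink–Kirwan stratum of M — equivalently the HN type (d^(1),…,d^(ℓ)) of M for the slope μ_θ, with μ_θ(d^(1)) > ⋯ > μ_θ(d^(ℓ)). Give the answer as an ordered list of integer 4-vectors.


Barcode: M ≅ I[1,1], I[1,4]^2, I[4,4]^2. HN layers by μ_θ (3 steps, strictly decreasing):
  μ^(1)=23/3; μ^(2)=4; μ^(3)=-29

((0, 2, 2, 2); (3, 0, 0, 0); (0, 0, 0, 2))


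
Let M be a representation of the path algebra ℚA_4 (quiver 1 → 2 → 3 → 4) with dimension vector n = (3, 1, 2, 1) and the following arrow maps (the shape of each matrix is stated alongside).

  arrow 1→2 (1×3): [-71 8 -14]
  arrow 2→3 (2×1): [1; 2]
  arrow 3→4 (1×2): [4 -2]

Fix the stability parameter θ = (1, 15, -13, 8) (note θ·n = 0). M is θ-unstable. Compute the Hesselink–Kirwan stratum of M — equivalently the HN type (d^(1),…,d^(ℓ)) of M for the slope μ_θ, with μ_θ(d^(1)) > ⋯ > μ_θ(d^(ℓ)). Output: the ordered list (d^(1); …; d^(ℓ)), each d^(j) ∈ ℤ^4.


Interval decomposition of M: I[1,1]^2, I[1,3], I[3,4].
HN type (ℓ=3): μ^(1)=8; μ^(2)=1; μ^(3)=-13

((0, 0, 0, 1); (3, 1, 1, 0); (0, 0, 1, 0))


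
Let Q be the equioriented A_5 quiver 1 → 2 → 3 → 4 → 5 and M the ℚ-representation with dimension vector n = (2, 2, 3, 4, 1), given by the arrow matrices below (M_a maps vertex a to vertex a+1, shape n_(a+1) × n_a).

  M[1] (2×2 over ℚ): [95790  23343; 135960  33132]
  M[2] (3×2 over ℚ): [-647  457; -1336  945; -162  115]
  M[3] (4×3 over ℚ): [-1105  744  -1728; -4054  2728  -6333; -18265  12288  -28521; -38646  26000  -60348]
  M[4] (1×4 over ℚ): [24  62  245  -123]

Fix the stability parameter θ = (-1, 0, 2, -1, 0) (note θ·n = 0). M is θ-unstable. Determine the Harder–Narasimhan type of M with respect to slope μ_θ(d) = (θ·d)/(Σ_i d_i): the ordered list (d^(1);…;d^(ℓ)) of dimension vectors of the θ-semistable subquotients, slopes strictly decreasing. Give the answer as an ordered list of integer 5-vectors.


Barcode: M ≅ I[1,1], I[1,5], I[2,4], I[3,3], I[4,4]^2. HN layers by μ_θ (5 steps, strictly decreasing):
  μ^(1)=2; μ^(2)=1/2; μ^(3)=1/3; μ^(4)=0; μ^(5)=-1

((0, 0, 1, 0, 0); (0, 0, 1, 1, 0); (0, 0, 1, 1, 1); (0, 2, 0, 0, 0); (2, 0, 0, 2, 0))


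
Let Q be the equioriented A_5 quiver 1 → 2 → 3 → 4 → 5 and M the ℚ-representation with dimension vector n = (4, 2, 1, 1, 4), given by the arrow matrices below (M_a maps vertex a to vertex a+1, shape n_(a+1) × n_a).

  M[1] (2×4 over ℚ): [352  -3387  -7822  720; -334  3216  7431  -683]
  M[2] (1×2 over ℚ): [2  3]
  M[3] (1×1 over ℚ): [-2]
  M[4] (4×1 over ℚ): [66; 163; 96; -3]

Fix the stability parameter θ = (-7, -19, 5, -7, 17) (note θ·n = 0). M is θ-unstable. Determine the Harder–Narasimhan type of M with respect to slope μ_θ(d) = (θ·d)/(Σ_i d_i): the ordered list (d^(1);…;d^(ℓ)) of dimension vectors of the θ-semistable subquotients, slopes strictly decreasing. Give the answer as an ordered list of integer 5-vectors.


Via rank(M_{q-1}∘⋯∘M_p): M ≅ I[1,1]^2, I[1,2], I[1,5], I[5,5]^3.
μ_θ-semistable layers: μ^(1)=17; μ^(2)=-1; μ^(3)=-7; μ^(4)=-13

((0, 0, 0, 0, 4); (0, 0, 1, 1, 0); (2, 0, 0, 0, 0); (2, 2, 0, 0, 0))


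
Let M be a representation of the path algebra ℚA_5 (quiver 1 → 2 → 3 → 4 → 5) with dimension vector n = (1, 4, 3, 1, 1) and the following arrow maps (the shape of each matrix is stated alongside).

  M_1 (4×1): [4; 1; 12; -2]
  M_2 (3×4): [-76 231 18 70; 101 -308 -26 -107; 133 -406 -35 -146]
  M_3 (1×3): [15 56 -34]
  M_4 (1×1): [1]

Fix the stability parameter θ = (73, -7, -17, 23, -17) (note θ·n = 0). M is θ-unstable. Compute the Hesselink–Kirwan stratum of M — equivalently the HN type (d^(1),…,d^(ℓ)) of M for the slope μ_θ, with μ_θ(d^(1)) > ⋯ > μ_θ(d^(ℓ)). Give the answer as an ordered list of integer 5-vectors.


Barcode: M ≅ I[1,5], I[2,2], I[2,3]^2. HN layers by μ_θ (3 steps, strictly decreasing):
  μ^(1)=11; μ^(2)=-7; μ^(3)=-12

((1, 1, 1, 1, 1); (0, 1, 0, 0, 0); (0, 2, 2, 0, 0))


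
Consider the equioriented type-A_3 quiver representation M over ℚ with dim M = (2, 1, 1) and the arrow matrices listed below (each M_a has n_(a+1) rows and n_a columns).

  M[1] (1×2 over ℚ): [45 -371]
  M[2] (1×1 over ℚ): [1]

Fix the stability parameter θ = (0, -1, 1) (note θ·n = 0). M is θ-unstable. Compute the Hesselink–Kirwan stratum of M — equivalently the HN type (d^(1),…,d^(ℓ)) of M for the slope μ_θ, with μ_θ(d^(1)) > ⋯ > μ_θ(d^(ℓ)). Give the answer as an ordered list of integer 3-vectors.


Barcode: M ≅ I[1,1], I[1,3]. HN layers by μ_θ (3 steps, strictly decreasing):
  μ^(1)=1; μ^(2)=0; μ^(3)=-1/2

((0, 0, 1); (1, 0, 0); (1, 1, 0))


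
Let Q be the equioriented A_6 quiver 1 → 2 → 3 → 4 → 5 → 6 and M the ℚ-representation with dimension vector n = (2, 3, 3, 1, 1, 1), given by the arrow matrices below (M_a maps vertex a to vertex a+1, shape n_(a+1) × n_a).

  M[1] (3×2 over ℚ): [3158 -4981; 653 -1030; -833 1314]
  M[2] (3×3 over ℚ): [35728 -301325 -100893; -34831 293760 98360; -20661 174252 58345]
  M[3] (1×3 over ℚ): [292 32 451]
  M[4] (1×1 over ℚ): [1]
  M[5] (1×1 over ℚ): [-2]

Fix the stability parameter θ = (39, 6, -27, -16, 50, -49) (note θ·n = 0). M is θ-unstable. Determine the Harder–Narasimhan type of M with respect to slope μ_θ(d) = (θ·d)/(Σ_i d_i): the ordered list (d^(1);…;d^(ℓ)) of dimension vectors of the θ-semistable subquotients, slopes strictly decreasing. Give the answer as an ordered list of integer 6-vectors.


Interval decomposition of M: I[1,3], I[1,6], I[2,3].
HN type (ℓ=3): μ^(1)=6; μ^(2)=1/2; μ^(3)=-21/2

((1, 1, 1, 0, 0, 0); (1, 1, 1, 1, 1, 1); (0, 1, 1, 0, 0, 0))


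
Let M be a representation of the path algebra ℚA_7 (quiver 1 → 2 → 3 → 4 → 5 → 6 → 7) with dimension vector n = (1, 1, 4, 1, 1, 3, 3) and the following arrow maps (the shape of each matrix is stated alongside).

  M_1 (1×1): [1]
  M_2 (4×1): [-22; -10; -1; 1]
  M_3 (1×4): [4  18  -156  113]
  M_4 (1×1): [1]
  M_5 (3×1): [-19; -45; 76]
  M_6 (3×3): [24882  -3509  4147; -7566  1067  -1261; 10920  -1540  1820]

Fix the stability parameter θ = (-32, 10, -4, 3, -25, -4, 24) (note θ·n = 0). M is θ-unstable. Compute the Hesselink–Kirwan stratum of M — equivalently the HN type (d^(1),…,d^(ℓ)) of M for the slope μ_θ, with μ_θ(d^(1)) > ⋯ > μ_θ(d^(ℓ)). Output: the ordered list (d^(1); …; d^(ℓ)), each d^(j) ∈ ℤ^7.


Interval decomposition of M: I[1,7], I[3,3]^3, I[6,6]^2, I[7,7]^2.
HN type (ℓ=3): μ^(1)=24; μ^(2)=-4; μ^(3)=-32

((0, 0, 0, 0, 0, 0, 3); (0, 1, 4, 1, 1, 3, 0); (1, 0, 0, 0, 0, 0, 0))


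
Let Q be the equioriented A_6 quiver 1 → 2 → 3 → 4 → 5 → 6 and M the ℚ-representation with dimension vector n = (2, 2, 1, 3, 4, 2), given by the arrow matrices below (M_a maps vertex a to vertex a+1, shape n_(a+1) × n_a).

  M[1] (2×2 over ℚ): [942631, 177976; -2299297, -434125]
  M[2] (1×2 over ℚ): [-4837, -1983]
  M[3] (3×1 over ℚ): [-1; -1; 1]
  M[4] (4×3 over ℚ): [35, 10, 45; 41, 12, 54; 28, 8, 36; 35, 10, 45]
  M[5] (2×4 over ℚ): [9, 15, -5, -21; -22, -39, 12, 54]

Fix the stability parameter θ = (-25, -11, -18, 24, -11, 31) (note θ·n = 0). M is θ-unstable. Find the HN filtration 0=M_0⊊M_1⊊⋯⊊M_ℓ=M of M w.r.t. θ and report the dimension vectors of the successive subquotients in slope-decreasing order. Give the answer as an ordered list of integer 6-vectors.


Barcode: M ≅ I[1,2], I[1,6], I[4,4], I[4,5], I[5,5], I[5,6]. HN layers by μ_θ (6 steps, strictly decreasing):
  μ^(1)=31; μ^(2)=24; μ^(3)=13/2; μ^(4)=-11; μ^(5)=-29/2; μ^(6)=-25

((0, 0, 0, 0, 0, 2); (0, 0, 0, 1, 0, 0); (0, 0, 0, 2, 2, 0); (0, 1, 0, 0, 2, 0); (0, 1, 1, 0, 0, 0); (2, 0, 0, 0, 0, 0))


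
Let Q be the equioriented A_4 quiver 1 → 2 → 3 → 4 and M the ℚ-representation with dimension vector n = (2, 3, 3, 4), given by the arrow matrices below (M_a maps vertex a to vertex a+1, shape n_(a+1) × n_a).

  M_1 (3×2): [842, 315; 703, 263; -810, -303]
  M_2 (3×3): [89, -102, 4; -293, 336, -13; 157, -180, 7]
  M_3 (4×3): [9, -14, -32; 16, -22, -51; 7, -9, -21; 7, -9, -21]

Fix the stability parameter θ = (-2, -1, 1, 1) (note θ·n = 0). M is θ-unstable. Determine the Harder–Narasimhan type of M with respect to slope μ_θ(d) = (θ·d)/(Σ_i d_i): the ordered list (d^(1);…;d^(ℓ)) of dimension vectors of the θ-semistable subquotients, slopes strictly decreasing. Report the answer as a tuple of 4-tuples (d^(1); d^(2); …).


Barcode: M ≅ I[1,2], I[1,4], I[2,4], I[3,4], I[4,4]. HN layers by μ_θ (3 steps, strictly decreasing):
  μ^(1)=1; μ^(2)=-1; μ^(3)=-2

((0, 0, 3, 4); (0, 3, 0, 0); (2, 0, 0, 0))


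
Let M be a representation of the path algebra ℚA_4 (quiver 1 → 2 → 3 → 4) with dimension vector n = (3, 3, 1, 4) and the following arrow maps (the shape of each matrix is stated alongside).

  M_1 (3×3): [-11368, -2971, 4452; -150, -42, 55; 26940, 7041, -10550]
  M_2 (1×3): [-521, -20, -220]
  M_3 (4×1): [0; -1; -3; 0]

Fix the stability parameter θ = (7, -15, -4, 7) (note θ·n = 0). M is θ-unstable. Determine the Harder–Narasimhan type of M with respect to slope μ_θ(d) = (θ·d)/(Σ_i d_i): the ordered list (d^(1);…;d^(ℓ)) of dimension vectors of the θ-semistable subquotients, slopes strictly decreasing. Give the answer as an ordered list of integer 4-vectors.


Interval decomposition of M: I[1,1], I[1,2], I[1,4], I[2,2], I[4,4]^3.
HN type (ℓ=3): μ^(1)=7; μ^(2)=-4; μ^(3)=-15

((1, 0, 0, 4); (2, 2, 1, 0); (0, 1, 0, 0))


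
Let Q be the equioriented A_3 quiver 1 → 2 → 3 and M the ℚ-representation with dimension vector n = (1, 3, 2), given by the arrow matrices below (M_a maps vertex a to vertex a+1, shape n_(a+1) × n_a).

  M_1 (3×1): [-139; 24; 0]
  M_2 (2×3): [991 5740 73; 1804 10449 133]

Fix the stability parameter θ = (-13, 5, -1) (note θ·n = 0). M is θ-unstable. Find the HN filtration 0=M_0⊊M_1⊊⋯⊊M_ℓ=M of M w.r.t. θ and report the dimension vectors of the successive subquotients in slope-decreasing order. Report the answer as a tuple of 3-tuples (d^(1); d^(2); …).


Via rank(M_{q-1}∘⋯∘M_p): M ≅ I[1,3], I[2,2], I[2,3].
μ_θ-semistable layers: μ^(1)=5; μ^(2)=2; μ^(3)=-13

((0, 1, 0); (0, 2, 2); (1, 0, 0))


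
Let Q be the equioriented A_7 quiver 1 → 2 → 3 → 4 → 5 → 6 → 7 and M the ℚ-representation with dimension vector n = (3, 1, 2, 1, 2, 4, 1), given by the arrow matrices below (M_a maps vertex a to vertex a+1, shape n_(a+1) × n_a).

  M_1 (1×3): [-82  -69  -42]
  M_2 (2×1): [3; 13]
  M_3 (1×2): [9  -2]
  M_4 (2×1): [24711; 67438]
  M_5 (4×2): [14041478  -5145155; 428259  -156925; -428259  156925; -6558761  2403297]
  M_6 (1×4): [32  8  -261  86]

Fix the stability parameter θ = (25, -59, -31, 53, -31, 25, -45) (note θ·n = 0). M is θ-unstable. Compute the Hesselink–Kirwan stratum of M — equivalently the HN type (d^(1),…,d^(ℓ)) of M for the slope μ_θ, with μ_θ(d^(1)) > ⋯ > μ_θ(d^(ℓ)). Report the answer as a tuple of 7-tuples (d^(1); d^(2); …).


Interval decomposition of M: I[1,1]^2, I[1,7], I[3,3], I[5,6], I[6,6]^2.
HN type (ℓ=4): μ^(1)=25; μ^(2)=1/2; μ^(3)=-65/3; μ^(4)=-31

((2, 0, 0, 0, 0, 3, 0); (0, 0, 0, 1, 1, 1, 1); (1, 1, 1, 0, 0, 0, 0); (0, 0, 1, 0, 1, 0, 0))


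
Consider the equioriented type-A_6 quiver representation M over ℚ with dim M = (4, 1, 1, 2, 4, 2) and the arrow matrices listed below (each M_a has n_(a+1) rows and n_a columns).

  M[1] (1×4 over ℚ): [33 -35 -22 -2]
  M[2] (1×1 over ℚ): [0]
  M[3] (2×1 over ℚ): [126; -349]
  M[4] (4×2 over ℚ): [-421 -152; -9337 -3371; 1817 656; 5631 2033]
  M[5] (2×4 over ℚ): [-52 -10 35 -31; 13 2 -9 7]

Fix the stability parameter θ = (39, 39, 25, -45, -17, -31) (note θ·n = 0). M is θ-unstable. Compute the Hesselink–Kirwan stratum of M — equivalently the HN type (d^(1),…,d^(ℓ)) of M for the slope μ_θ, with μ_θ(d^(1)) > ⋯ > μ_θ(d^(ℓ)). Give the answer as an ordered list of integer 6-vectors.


Via rank(M_{q-1}∘⋯∘M_p): M ≅ I[1,1]^3, I[1,2], I[3,6], I[4,6], I[5,5]^2.
μ_θ-semistable layers: μ^(1)=39; μ^(2)=-17; μ^(3)=-24; μ^(4)=-45

((4, 1, 0, 0, 0, 0); (0, 0, 1, 1, 3, 1); (0, 0, 0, 0, 1, 1); (0, 0, 0, 1, 0, 0))


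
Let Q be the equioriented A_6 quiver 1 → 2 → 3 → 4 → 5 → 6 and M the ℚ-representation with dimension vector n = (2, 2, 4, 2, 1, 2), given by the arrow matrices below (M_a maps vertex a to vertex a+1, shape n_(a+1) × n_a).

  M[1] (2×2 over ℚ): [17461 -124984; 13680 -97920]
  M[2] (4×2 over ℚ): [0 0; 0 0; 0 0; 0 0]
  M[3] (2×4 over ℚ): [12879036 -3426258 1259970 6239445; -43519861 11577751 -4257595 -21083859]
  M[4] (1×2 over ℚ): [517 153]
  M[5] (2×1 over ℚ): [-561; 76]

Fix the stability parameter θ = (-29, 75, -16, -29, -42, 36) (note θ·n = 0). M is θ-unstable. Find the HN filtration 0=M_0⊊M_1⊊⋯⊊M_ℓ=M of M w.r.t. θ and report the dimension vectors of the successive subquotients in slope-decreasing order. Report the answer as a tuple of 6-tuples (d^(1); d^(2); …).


Barcode: M ≅ I[1,1], I[1,2], I[2,2], I[3,3]^2, I[3,4], I[3,6], I[6,6]. HN layers by μ_θ (5 steps, strictly decreasing):
  μ^(1)=75; μ^(2)=36; μ^(3)=-16; μ^(4)=-45/2; μ^(5)=-29

((0, 2, 0, 0, 0, 0); (0, 0, 0, 0, 0, 2); (0, 0, 2, 0, 0, 0); (0, 0, 1, 1, 0, 0); (2, 0, 1, 1, 1, 0))


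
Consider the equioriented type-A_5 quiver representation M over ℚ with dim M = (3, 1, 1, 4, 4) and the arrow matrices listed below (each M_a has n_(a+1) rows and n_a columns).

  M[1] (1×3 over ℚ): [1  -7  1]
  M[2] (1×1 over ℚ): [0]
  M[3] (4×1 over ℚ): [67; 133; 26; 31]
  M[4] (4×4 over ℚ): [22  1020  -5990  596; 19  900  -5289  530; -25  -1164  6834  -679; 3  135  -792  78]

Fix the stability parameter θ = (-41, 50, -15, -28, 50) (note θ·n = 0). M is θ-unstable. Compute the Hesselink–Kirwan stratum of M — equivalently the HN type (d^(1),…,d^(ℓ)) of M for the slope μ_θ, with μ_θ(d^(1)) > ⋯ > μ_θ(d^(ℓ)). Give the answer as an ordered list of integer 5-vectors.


Via rank(M_{q-1}∘⋯∘M_p): M ≅ I[1,1]^2, I[1,2], I[3,5], I[4,4], I[4,5]^2, I[5,5].
μ_θ-semistable layers: μ^(1)=50; μ^(2)=-43/2; μ^(3)=-28; μ^(4)=-41

((0, 1, 0, 0, 4); (0, 0, 1, 1, 0); (0, 0, 0, 3, 0); (3, 0, 0, 0, 0))


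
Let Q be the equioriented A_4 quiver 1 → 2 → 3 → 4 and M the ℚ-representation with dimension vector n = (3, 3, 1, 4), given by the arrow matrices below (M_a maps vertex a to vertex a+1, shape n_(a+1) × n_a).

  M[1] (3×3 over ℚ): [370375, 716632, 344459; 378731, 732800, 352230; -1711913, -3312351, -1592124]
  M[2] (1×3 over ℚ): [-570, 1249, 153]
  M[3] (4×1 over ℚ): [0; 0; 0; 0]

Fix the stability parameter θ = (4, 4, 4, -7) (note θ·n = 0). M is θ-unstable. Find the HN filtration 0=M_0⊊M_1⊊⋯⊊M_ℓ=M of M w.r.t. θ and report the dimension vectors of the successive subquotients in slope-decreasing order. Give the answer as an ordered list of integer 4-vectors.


Interval decomposition of M: I[1,2]^2, I[1,3], I[4,4]^4.
HN type (ℓ=2): μ^(1)=4; μ^(2)=-7

((3, 3, 1, 0); (0, 0, 0, 4))


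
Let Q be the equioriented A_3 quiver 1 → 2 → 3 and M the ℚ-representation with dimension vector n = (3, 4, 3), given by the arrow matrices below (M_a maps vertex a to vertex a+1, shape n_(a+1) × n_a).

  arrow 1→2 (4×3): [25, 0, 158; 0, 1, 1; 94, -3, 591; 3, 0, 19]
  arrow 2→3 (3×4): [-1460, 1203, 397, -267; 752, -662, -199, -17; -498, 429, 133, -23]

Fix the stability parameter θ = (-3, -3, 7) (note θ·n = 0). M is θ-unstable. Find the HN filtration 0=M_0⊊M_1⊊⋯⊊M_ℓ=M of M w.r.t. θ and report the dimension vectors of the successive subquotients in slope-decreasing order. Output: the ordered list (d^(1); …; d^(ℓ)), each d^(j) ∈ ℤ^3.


Barcode: M ≅ I[1,3]^3, I[2,2]. HN layers by μ_θ (2 steps, strictly decreasing):
  μ^(1)=7; μ^(2)=-3

((0, 0, 3); (3, 4, 0))


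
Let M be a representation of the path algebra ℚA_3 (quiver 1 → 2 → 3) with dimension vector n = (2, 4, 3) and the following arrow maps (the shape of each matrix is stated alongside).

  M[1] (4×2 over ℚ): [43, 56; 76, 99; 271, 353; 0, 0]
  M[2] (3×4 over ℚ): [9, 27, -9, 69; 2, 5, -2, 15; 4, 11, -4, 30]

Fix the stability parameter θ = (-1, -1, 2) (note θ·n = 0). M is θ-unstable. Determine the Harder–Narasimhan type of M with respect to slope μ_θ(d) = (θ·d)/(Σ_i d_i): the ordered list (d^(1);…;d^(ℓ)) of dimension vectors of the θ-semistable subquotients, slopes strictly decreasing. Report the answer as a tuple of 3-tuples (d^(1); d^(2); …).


Via rank(M_{q-1}∘⋯∘M_p): M ≅ I[1,2], I[1,3], I[2,3]^2.
μ_θ-semistable layers: μ^(1)=2; μ^(2)=-1

((0, 0, 3); (2, 4, 0))


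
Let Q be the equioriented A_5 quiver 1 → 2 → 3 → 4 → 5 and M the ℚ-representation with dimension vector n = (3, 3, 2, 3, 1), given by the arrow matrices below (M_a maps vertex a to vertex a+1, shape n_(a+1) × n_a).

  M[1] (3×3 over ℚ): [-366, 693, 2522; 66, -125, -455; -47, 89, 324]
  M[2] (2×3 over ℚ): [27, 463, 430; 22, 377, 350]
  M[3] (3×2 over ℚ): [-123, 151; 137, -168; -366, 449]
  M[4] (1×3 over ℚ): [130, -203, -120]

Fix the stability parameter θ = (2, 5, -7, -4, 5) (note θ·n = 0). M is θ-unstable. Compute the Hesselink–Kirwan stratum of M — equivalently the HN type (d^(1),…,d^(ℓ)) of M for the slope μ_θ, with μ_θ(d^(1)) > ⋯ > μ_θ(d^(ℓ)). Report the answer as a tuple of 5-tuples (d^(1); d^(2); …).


Barcode: M ≅ I[1,2], I[1,4], I[1,5], I[4,4]. HN layers by μ_θ (4 steps, strictly decreasing):
  μ^(1)=5; μ^(2)=2; μ^(3)=-1; μ^(4)=-4

((0, 1, 0, 0, 1); (1, 0, 0, 0, 0); (2, 2, 2, 2, 0); (0, 0, 0, 1, 0))


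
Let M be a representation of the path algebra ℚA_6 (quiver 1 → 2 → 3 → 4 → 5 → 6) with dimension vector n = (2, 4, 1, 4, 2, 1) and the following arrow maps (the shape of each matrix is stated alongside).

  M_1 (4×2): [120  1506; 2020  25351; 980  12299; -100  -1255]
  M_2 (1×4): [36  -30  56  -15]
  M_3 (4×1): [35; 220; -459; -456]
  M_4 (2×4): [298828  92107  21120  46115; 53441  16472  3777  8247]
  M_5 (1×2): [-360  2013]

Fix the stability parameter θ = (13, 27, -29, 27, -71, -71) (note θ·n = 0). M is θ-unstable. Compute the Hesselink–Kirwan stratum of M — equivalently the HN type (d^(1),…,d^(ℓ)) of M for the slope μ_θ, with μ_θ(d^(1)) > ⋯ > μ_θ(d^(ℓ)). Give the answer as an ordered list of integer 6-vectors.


Interval decomposition of M: I[1,1], I[1,4], I[2,2]^3, I[4,4], I[4,5], I[4,6].
HN type (ℓ=5): μ^(1)=27; μ^(2)=13; μ^(3)=11/3; μ^(4)=-22; μ^(5)=-115/3

((0, 3, 0, 2, 0, 0); (1, 0, 0, 0, 0, 0); (1, 1, 1, 0, 0, 0); (0, 0, 0, 1, 1, 0); (0, 0, 0, 1, 1, 1))


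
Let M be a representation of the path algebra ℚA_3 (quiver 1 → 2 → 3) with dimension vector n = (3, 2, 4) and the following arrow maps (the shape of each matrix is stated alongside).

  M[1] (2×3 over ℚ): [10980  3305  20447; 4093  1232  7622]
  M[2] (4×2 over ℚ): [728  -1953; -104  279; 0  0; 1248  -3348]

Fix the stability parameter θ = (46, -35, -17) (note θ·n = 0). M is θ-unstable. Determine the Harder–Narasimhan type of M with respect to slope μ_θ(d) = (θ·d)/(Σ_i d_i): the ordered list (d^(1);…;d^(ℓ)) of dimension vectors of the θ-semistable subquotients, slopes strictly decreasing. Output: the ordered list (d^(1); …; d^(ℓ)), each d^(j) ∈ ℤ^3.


Via rank(M_{q-1}∘⋯∘M_p): M ≅ I[1,1], I[1,2], I[1,3], I[3,3]^3.
μ_θ-semistable layers: μ^(1)=46; μ^(2)=11/2; μ^(3)=-2; μ^(4)=-17

((1, 0, 0); (1, 1, 0); (1, 1, 1); (0, 0, 3))


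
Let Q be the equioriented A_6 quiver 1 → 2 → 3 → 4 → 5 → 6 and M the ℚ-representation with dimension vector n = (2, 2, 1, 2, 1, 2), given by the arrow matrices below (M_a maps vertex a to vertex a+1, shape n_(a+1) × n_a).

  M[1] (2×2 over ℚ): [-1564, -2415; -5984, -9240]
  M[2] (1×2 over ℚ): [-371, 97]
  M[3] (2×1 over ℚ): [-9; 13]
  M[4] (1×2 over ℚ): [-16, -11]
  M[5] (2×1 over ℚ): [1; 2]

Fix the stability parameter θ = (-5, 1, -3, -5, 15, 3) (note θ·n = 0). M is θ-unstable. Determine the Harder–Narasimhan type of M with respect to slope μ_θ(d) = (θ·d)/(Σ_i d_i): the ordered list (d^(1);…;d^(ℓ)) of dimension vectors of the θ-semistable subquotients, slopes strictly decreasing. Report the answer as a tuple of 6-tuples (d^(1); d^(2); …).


Interval decomposition of M: I[1,1], I[1,6], I[2,2], I[4,4], I[6,6].
HN type (ℓ=5): μ^(1)=9; μ^(2)=3; μ^(3)=1; μ^(4)=-7/3; μ^(5)=-5

((0, 0, 0, 0, 1, 1); (0, 0, 0, 0, 0, 1); (0, 1, 0, 0, 0, 0); (0, 1, 1, 1, 0, 0); (2, 0, 0, 1, 0, 0))


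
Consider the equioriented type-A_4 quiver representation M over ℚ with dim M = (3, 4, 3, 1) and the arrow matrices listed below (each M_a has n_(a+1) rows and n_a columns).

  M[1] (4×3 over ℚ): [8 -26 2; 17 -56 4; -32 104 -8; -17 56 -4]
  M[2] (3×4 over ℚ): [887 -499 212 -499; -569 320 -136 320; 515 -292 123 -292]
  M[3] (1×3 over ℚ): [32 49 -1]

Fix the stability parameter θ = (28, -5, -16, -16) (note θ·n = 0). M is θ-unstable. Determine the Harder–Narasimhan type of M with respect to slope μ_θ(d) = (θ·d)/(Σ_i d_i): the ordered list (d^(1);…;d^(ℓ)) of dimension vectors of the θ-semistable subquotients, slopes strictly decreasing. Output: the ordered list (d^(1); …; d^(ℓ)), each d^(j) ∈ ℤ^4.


Barcode: M ≅ I[1,1], I[1,2], I[1,3], I[2,3], I[2,4]. HN layers by μ_θ (5 steps, strictly decreasing):
  μ^(1)=28; μ^(2)=23/2; μ^(3)=7/3; μ^(4)=-21/2; μ^(5)=-37/3

((1, 0, 0, 0); (1, 1, 0, 0); (1, 1, 1, 0); (0, 1, 1, 0); (0, 1, 1, 1))


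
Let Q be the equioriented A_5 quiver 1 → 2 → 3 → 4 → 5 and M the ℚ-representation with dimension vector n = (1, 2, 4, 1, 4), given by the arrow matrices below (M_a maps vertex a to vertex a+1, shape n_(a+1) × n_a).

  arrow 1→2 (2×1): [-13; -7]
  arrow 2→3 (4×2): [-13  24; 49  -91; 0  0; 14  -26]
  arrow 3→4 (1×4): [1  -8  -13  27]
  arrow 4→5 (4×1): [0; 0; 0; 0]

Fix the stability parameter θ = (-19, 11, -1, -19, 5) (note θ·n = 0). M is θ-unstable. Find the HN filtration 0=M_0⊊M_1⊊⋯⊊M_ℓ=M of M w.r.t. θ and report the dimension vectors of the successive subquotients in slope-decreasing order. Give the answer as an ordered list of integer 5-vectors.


Interval decomposition of M: I[1,4], I[2,3], I[3,3]^2, I[5,5]^4.
HN type (ℓ=4): μ^(1)=5; μ^(2)=-1; μ^(3)=-3; μ^(4)=-19

((0, 1, 1, 0, 4); (0, 0, 2, 0, 0); (0, 1, 1, 1, 0); (1, 0, 0, 0, 0))


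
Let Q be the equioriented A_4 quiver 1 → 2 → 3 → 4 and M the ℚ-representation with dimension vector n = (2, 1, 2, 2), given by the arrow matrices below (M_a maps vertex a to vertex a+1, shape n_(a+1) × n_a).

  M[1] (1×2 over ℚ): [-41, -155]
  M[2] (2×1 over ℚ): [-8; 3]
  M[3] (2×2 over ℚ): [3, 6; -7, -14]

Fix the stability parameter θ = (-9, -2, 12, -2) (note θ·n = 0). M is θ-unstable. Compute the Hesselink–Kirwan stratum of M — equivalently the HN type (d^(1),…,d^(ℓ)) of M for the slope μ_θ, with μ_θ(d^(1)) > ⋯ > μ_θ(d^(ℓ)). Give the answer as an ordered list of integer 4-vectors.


Via rank(M_{q-1}∘⋯∘M_p): M ≅ I[1,1], I[1,4], I[3,3], I[4,4].
μ_θ-semistable layers: μ^(1)=12; μ^(2)=5; μ^(3)=-2; μ^(4)=-9

((0, 0, 1, 0); (0, 0, 1, 1); (0, 1, 0, 1); (2, 0, 0, 0))


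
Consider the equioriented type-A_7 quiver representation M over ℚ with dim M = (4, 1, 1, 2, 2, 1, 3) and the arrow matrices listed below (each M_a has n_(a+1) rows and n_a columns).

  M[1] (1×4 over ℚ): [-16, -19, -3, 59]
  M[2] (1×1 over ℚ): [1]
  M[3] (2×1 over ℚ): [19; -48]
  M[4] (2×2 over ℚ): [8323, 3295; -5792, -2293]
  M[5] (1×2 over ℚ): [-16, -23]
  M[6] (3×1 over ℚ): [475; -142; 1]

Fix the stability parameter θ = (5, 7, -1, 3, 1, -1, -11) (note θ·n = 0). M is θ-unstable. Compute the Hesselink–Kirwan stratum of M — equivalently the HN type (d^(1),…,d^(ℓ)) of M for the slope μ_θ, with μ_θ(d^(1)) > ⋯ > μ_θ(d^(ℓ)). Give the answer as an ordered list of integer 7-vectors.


Interval decomposition of M: I[1,1]^3, I[1,5], I[4,7], I[7,7]^2.
HN type (ℓ=4): μ^(1)=5; μ^(2)=3; μ^(3)=-2; μ^(4)=-11

((3, 0, 0, 0, 0, 0, 0); (1, 1, 1, 1, 1, 0, 0); (0, 0, 0, 1, 1, 1, 1); (0, 0, 0, 0, 0, 0, 2))


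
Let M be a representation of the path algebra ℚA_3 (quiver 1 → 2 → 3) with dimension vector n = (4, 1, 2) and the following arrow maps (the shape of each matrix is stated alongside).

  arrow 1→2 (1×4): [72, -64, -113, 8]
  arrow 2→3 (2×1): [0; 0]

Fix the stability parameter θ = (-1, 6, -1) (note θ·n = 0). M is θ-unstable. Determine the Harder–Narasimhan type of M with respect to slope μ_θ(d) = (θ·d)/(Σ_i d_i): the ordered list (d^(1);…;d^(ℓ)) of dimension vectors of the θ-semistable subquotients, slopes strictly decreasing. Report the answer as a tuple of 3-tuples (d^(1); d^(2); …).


Interval decomposition of M: I[1,1]^3, I[1,2], I[3,3]^2.
HN type (ℓ=2): μ^(1)=6; μ^(2)=-1

((0, 1, 0); (4, 0, 2))


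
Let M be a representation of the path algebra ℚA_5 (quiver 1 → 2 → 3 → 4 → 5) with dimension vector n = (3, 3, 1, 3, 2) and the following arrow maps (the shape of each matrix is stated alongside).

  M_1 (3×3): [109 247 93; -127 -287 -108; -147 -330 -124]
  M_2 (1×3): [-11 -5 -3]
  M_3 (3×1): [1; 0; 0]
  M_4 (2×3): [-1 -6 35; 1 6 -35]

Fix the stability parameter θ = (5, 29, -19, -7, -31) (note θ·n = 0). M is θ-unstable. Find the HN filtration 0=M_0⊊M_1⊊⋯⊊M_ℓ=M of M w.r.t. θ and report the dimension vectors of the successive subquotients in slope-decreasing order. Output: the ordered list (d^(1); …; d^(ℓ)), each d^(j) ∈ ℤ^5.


Interval decomposition of M: I[1,2]^2, I[1,5], I[4,4]^2, I[5,5].
HN type (ℓ=5): μ^(1)=29; μ^(2)=5; μ^(3)=-23/5; μ^(4)=-7; μ^(5)=-31

((0, 2, 0, 0, 0); (2, 0, 0, 0, 0); (1, 1, 1, 1, 1); (0, 0, 0, 2, 0); (0, 0, 0, 0, 1))


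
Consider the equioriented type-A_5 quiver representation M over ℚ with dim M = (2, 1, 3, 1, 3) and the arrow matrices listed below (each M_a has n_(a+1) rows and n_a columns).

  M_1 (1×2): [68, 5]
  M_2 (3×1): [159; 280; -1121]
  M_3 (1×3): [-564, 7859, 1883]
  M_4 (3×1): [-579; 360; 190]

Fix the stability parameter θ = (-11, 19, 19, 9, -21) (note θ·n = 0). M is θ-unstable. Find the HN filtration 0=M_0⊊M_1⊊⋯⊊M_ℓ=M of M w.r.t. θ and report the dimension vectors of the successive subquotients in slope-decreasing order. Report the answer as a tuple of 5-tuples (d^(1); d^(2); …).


Interval decomposition of M: I[1,1], I[1,5], I[3,3]^2, I[5,5]^2.
HN type (ℓ=4): μ^(1)=19; μ^(2)=13/2; μ^(3)=-11; μ^(4)=-21

((0, 0, 2, 0, 0); (0, 1, 1, 1, 1); (2, 0, 0, 0, 0); (0, 0, 0, 0, 2))


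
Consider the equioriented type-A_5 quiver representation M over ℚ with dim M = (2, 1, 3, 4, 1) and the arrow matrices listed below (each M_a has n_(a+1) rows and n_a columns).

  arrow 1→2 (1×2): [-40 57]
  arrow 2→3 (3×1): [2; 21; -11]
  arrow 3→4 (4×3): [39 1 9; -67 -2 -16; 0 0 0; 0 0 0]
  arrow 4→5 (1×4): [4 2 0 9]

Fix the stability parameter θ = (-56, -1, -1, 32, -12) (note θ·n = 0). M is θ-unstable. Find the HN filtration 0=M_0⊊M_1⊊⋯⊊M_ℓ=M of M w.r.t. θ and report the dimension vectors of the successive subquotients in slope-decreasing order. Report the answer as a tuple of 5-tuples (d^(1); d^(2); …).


Barcode: M ≅ I[1,1], I[1,3], I[3,4], I[3,5], I[4,4]^2. HN layers by μ_θ (4 steps, strictly decreasing):
  μ^(1)=32; μ^(2)=10; μ^(3)=-1; μ^(4)=-56

((0, 0, 0, 3, 0); (0, 0, 0, 1, 1); (0, 1, 3, 0, 0); (2, 0, 0, 0, 0))


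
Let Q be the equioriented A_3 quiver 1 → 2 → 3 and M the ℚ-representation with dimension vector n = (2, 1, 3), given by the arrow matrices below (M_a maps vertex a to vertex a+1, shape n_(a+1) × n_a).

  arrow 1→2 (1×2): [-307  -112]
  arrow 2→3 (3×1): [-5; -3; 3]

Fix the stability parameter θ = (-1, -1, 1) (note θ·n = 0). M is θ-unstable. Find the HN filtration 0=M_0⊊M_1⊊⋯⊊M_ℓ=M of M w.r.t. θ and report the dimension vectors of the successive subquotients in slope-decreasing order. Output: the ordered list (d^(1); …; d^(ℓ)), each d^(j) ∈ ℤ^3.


Via rank(M_{q-1}∘⋯∘M_p): M ≅ I[1,1], I[1,3], I[3,3]^2.
μ_θ-semistable layers: μ^(1)=1; μ^(2)=-1

((0, 0, 3); (2, 1, 0))


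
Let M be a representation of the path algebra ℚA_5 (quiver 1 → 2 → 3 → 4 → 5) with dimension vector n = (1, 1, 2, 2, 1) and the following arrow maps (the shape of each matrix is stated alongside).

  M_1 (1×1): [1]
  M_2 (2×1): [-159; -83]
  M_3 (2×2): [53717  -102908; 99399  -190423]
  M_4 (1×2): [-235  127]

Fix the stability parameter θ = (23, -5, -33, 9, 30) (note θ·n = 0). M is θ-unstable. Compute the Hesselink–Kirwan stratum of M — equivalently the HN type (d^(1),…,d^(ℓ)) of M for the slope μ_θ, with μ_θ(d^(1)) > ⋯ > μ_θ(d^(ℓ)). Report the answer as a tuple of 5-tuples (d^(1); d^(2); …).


Barcode: M ≅ I[1,5], I[3,4]. HN layers by μ_θ (4 steps, strictly decreasing):
  μ^(1)=30; μ^(2)=9; μ^(3)=-5; μ^(4)=-33

((0, 0, 0, 0, 1); (0, 0, 0, 2, 0); (1, 1, 1, 0, 0); (0, 0, 1, 0, 0))


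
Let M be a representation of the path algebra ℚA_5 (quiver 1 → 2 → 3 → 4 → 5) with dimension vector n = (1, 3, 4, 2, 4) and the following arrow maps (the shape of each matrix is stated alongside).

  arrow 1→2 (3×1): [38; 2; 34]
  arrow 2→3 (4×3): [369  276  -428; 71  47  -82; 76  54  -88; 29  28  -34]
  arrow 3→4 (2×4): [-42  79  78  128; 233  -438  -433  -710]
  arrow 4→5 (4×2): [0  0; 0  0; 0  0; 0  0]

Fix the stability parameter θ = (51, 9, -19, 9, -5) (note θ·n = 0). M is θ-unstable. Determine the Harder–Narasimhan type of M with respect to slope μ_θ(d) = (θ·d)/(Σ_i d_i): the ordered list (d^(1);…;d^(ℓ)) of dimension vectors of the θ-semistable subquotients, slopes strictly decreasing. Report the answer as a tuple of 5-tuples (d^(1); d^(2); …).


Interval decomposition of M: I[1,4], I[2,3], I[2,4], I[3,3], I[5,5]^4.
HN type (ℓ=4): μ^(1)=25/2; μ^(2)=9; μ^(3)=-5; μ^(4)=-19

((1, 1, 1, 1, 0); (0, 0, 0, 1, 0); (0, 2, 2, 0, 4); (0, 0, 1, 0, 0))


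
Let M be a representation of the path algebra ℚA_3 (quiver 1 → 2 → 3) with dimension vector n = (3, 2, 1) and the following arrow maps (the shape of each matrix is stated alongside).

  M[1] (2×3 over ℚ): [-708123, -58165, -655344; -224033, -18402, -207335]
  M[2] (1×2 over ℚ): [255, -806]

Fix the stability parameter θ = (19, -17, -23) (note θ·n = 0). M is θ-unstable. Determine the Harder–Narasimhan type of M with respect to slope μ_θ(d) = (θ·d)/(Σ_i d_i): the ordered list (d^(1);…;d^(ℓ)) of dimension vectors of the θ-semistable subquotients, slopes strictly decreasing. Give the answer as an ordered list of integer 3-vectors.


Interval decomposition of M: I[1,1], I[1,2], I[1,3].
HN type (ℓ=3): μ^(1)=19; μ^(2)=1; μ^(3)=-7

((1, 0, 0); (1, 1, 0); (1, 1, 1))


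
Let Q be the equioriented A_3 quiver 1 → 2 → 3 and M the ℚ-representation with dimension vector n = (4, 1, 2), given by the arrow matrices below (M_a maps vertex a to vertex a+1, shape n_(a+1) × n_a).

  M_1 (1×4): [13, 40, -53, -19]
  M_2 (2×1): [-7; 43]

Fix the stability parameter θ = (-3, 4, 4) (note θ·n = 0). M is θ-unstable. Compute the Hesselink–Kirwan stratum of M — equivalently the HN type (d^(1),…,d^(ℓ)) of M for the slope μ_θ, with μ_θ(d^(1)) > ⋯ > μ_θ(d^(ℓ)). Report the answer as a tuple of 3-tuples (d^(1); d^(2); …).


Barcode: M ≅ I[1,1]^3, I[1,3], I[3,3]. HN layers by μ_θ (2 steps, strictly decreasing):
  μ^(1)=4; μ^(2)=-3

((0, 1, 2); (4, 0, 0))


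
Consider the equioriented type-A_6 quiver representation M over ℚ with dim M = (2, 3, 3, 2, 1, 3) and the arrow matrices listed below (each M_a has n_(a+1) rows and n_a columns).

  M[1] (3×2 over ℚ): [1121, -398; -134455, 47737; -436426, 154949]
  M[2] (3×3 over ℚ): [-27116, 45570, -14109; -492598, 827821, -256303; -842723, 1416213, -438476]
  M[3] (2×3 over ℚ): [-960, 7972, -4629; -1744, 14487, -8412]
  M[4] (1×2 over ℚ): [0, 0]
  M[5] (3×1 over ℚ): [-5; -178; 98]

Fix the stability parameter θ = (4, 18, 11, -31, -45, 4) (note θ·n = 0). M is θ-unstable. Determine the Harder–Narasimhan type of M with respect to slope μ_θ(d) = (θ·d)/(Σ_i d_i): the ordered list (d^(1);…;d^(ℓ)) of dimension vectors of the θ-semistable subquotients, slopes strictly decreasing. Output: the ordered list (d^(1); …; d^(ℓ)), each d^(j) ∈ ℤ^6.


Interval decomposition of M: I[1,4]^2, I[2,3], I[5,6], I[6,6]^2.
HN type (ℓ=4): μ^(1)=29/2; μ^(2)=4; μ^(3)=1/2; μ^(4)=-45

((0, 1, 1, 0, 0, 0); (0, 0, 0, 0, 0, 3); (2, 2, 2, 2, 0, 0); (0, 0, 0, 0, 1, 0))


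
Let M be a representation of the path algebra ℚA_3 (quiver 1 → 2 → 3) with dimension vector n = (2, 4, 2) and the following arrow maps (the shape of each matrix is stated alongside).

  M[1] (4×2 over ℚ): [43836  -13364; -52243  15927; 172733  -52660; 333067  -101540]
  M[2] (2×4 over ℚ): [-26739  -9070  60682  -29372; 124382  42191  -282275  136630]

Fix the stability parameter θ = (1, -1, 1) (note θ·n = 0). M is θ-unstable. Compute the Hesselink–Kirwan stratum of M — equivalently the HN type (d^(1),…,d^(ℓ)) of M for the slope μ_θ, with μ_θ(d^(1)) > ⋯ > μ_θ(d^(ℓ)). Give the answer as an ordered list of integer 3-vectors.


Via rank(M_{q-1}∘⋯∘M_p): M ≅ I[1,3]^2, I[2,2]^2.
μ_θ-semistable layers: μ^(1)=1; μ^(2)=0; μ^(3)=-1

((0, 0, 2); (2, 2, 0); (0, 2, 0))


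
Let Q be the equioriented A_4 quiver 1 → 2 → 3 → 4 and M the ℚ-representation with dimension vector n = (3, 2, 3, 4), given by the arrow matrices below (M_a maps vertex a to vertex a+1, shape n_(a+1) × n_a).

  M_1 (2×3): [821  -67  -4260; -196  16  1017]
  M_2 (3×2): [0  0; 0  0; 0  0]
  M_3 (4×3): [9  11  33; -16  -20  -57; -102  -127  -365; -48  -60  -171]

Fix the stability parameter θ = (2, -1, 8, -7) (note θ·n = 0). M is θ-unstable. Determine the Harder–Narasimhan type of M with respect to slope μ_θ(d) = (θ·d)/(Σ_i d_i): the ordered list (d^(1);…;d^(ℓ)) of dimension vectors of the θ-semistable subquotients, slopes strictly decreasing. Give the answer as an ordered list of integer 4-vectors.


Barcode: M ≅ I[1,1], I[1,2]^2, I[3,4]^3, I[4,4]. HN layers by μ_θ (3 steps, strictly decreasing):
  μ^(1)=2; μ^(2)=1/2; μ^(3)=-7

((1, 0, 0, 0); (2, 2, 3, 3); (0, 0, 0, 1))


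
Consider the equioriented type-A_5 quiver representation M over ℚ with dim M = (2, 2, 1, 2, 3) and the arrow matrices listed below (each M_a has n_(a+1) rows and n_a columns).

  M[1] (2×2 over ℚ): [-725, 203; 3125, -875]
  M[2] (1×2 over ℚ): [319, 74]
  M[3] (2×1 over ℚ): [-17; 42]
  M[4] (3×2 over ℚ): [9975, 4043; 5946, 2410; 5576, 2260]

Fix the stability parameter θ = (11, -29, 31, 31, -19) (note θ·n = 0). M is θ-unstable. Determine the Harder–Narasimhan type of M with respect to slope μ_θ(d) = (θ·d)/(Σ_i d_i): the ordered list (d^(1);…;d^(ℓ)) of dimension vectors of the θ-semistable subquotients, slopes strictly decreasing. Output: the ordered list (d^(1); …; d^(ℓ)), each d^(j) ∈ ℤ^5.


Interval decomposition of M: I[1,1], I[1,5], I[2,2], I[4,5], I[5,5].
HN type (ℓ=6): μ^(1)=43/3; μ^(2)=11; μ^(3)=6; μ^(4)=-9; μ^(5)=-19; μ^(6)=-29

((0, 0, 1, 1, 1); (1, 0, 0, 0, 0); (0, 0, 0, 1, 1); (1, 1, 0, 0, 0); (0, 0, 0, 0, 1); (0, 1, 0, 0, 0))


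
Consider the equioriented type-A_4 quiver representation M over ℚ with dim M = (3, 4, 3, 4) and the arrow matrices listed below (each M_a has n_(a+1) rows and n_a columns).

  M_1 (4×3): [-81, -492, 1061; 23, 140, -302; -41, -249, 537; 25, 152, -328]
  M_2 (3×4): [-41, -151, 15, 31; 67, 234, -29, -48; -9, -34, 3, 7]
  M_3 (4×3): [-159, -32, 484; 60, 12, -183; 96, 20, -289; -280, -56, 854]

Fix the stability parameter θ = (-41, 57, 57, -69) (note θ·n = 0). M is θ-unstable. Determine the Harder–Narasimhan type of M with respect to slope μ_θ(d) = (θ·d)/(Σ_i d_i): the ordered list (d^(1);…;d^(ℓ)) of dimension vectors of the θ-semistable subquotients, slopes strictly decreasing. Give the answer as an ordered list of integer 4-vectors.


Interval decomposition of M: I[1,3], I[1,4]^2, I[2,2], I[4,4]^2.
HN type (ℓ=4): μ^(1)=57; μ^(2)=15; μ^(3)=-41; μ^(4)=-69

((0, 2, 1, 0); (0, 2, 2, 2); (3, 0, 0, 0); (0, 0, 0, 2))


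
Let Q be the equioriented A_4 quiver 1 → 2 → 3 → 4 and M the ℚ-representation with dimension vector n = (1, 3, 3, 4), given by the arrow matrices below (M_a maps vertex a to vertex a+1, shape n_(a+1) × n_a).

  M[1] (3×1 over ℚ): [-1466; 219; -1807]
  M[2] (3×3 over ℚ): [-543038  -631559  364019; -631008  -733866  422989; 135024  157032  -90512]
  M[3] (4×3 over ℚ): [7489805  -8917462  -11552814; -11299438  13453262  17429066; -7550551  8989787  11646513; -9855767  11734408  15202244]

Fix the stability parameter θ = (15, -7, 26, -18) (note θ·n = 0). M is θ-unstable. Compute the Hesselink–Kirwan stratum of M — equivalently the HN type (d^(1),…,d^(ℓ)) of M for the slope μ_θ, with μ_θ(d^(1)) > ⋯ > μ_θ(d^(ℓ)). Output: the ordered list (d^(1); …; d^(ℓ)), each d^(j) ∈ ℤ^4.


Barcode: M ≅ I[1,4], I[2,2], I[2,4], I[3,3], I[4,4]^2. HN layers by μ_θ (4 steps, strictly decreasing):
  μ^(1)=26; μ^(2)=4; μ^(3)=-7; μ^(4)=-18

((0, 0, 1, 0); (1, 1, 2, 2); (0, 2, 0, 0); (0, 0, 0, 2))


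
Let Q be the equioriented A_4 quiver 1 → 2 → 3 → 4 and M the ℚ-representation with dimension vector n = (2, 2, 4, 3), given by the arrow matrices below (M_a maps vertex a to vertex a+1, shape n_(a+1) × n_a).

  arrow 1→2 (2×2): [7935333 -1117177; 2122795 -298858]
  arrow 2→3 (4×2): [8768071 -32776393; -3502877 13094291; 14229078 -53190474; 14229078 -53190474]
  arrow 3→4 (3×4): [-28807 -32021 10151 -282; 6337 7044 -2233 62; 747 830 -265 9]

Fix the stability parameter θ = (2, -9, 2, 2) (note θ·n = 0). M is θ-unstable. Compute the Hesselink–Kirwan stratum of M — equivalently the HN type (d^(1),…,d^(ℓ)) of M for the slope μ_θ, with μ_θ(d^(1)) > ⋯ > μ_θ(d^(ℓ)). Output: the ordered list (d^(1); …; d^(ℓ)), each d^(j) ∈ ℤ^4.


Interval decomposition of M: I[1,2], I[1,4], I[3,3], I[3,4]^2.
HN type (ℓ=2): μ^(1)=2; μ^(2)=-7/2

((0, 0, 4, 3); (2, 2, 0, 0))


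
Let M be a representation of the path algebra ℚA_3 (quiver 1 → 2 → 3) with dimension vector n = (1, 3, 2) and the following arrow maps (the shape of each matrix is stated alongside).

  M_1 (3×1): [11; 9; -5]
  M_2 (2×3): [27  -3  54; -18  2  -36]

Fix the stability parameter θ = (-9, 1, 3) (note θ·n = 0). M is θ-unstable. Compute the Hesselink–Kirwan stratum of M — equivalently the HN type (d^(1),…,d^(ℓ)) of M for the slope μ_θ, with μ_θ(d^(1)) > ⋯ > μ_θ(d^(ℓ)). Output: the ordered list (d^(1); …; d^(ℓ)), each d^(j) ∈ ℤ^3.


Via rank(M_{q-1}∘⋯∘M_p): M ≅ I[1,2], I[2,2], I[2,3], I[3,3].
μ_θ-semistable layers: μ^(1)=3; μ^(2)=1; μ^(3)=-9

((0, 0, 2); (0, 3, 0); (1, 0, 0))
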